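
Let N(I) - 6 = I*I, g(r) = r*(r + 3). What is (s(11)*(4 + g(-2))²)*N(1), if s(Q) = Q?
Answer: 308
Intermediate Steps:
g(r) = r*(3 + r)
N(I) = 6 + I² (N(I) = 6 + I*I = 6 + I²)
(s(11)*(4 + g(-2))²)*N(1) = (11*(4 - 2*(3 - 2))²)*(6 + 1²) = (11*(4 - 2*1)²)*(6 + 1) = (11*(4 - 2)²)*7 = (11*2²)*7 = (11*4)*7 = 44*7 = 308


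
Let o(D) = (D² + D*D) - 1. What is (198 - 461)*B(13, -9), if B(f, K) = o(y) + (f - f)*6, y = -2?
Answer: -1841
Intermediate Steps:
o(D) = -1 + 2*D² (o(D) = (D² + D²) - 1 = 2*D² - 1 = -1 + 2*D²)
B(f, K) = 7 (B(f, K) = (-1 + 2*(-2)²) + (f - f)*6 = (-1 + 2*4) + 0*6 = (-1 + 8) + 0 = 7 + 0 = 7)
(198 - 461)*B(13, -9) = (198 - 461)*7 = -263*7 = -1841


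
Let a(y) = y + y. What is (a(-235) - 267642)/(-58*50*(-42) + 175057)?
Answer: -268112/296857 ≈ -0.90317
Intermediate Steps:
a(y) = 2*y
(a(-235) - 267642)/(-58*50*(-42) + 175057) = (2*(-235) - 267642)/(-58*50*(-42) + 175057) = (-470 - 267642)/(-2900*(-42) + 175057) = -268112/(121800 + 175057) = -268112/296857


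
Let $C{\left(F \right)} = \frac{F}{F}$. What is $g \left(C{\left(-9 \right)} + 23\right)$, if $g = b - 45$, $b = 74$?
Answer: $696$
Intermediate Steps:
$g = 29$ ($g = 74 - 45 = 29$)
$C{\left(F \right)} = 1$
$g \left(C{\left(-9 \right)} + 23\right) = 29 \left(1 + 23\right) = 29 \cdot 24 = 696$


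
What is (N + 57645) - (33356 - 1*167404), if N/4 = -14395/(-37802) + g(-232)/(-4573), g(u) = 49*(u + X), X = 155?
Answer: 16569262004751/86434273 ≈ 1.9170e+5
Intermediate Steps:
g(u) = 7595 + 49*u (g(u) = 49*(u + 155) = 49*(155 + u) = 7595 + 49*u)
N = 416910562/86434273 (N = 4*(-14395/(-37802) + (7595 + 49*(-232))/(-4573)) = 4*(-14395*(-1/37802) + (7595 - 11368)*(-1/4573)) = 4*(14395/37802 - 3773*(-1/4573)) = 4*(14395/37802 + 3773/4573) = 4*(208455281/172868546) = 416910562/86434273 ≈ 4.8234)
(N + 57645) - (33356 - 1*167404) = (416910562/86434273 + 57645) - (33356 - 1*167404) = 4982920577647/86434273 - (33356 - 167404) = 4982920577647/86434273 - 1*(-134048) = 4982920577647/86434273 + 134048 = 16569262004751/86434273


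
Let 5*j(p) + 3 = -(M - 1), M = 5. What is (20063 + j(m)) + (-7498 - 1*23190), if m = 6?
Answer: -53132/5 ≈ -10626.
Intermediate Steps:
j(p) = -7/5 (j(p) = -⅗ + (-(5 - 1))/5 = -⅗ + (-1*4)/5 = -⅗ + (⅕)*(-4) = -⅗ - ⅘ = -7/5)
(20063 + j(m)) + (-7498 - 1*23190) = (20063 - 7/5) + (-7498 - 1*23190) = 100308/5 + (-7498 - 23190) = 100308/5 - 30688 = -53132/5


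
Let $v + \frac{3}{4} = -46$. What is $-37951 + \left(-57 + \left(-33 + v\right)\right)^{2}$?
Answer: $- \frac{308007}{16} \approx -19250.0$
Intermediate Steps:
$v = - \frac{187}{4}$ ($v = - \frac{3}{4} - 46 = - \frac{187}{4} \approx -46.75$)
$-37951 + \left(-57 + \left(-33 + v\right)\right)^{2} = -37951 + \left(-57 - \frac{319}{4}\right)^{2} = -37951 + \left(- \frac{547}{4}\right)^{2} = -37951 + \frac{299209}{16} = - \frac{308007}{16}$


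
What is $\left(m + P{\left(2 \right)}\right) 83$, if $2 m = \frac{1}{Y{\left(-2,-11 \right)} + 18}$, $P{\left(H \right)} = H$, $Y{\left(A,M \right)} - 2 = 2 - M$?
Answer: $\frac{11039}{66} \approx 167.26$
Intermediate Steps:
$Y{\left(A,M \right)} = 4 - M$ ($Y{\left(A,M \right)} = 2 - \left(-2 + M\right) = 4 - M$)
$m = \frac{1}{66}$ ($m = \frac{1}{2 \left(\left(4 - -11\right) + 18\right)} = \frac{1}{2 \left(\left(4 + 11\right) + 18\right)} = \frac{1}{2 \left(15 + 18\right)} = \frac{1}{2 \cdot 33} = \frac{1}{2} \cdot \frac{1}{33} = \frac{1}{66} \approx 0.015152$)
$\left(m + P{\left(2 \right)}\right) 83 = \left(\frac{1}{66} + 2\right) 83 = \frac{133}{66} \cdot 83 = \frac{11039}{66}$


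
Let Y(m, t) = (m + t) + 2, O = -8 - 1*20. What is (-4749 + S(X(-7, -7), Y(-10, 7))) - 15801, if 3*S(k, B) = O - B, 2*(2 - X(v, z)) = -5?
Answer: -20559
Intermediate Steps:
X(v, z) = 9/2 (X(v, z) = 2 - 1/2*(-5) = 2 + 5/2 = 9/2)
O = -28 (O = -8 - 20 = -28)
Y(m, t) = 2 + m + t
S(k, B) = -28/3 - B/3 (S(k, B) = (-28 - B)/3 = -28/3 - B/3)
(-4749 + S(X(-7, -7), Y(-10, 7))) - 15801 = (-4749 + (-28/3 - (2 - 10 + 7)/3)) - 15801 = (-4749 + (-28/3 - 1/3*(-1))) - 15801 = (-4749 + (-28/3 + 1/3)) - 15801 = (-4749 - 9) - 15801 = -4758 - 15801 = -20559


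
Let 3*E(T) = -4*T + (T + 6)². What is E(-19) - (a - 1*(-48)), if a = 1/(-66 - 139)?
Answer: 20708/615 ≈ 33.672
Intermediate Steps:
a = -1/205 (a = 1/(-205) = -1/205 ≈ -0.0048781)
E(T) = -4*T/3 + (6 + T)²/3 (E(T) = (-4*T + (T + 6)²)/3 = (-4*T + (6 + T)²)/3 = ((6 + T)² - 4*T)/3 = -4*T/3 + (6 + T)²/3)
E(-19) - (a - 1*(-48)) = (-4/3*(-19) + (6 - 19)²/3) - (-1/205 - 1*(-48)) = (76/3 + (⅓)*(-13)²) - (-1/205 + 48) = (76/3 + (⅓)*169) - 1*9839/205 = (76/3 + 169/3) - 9839/205 = 245/3 - 9839/205 = 20708/615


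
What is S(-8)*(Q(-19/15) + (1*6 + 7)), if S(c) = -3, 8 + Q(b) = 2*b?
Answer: -37/5 ≈ -7.4000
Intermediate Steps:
Q(b) = -8 + 2*b
S(-8)*(Q(-19/15) + (1*6 + 7)) = -3*((-8 + 2*(-19/15)) + (1*6 + 7)) = -3*((-8 + 2*(-19*1/15)) + (6 + 7)) = -3*((-8 + 2*(-19/15)) + 13) = -3*((-8 - 38/15) + 13) = -3*(-158/15 + 13) = -3*37/15 = -37/5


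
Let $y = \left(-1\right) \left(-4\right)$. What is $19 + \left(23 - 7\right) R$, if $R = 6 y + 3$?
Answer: $451$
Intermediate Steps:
$y = 4$
$R = 27$ ($R = 6 \cdot 4 + 3 = 24 + 3 = 27$)
$19 + \left(23 - 7\right) R = 19 + \left(23 - 7\right) 27 = 19 + 16 \cdot 27 = 19 + 432 = 451$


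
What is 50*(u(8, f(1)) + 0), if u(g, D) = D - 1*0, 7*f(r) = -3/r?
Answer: -150/7 ≈ -21.429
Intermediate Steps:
f(r) = -3/(7*r) (f(r) = (-3/r)/7 = -3/(7*r))
u(g, D) = D (u(g, D) = D + 0 = D)
50*(u(8, f(1)) + 0) = 50*(-3/7/1 + 0) = 50*(-3/7*1 + 0) = 50*(-3/7 + 0) = 50*(-3/7) = -150/7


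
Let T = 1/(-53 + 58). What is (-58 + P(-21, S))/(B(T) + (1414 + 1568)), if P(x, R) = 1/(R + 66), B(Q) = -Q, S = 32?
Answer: -28415/1461082 ≈ -0.019448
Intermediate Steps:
T = ⅕ (T = 1/5 = ⅕ ≈ 0.20000)
P(x, R) = 1/(66 + R)
(-58 + P(-21, S))/(B(T) + (1414 + 1568)) = (-58 + 1/(66 + 32))/(-1*⅕ + (1414 + 1568)) = (-58 + 1/98)/(-⅕ + 2982) = (-58 + 1/98)/(14909/5) = -5683/98*5/14909 = -28415/1461082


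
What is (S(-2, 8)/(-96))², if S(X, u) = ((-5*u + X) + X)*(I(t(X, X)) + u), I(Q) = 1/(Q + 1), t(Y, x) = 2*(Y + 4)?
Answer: 203401/14400 ≈ 14.125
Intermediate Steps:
t(Y, x) = 8 + 2*Y (t(Y, x) = 2*(4 + Y) = 8 + 2*Y)
I(Q) = 1/(1 + Q)
S(X, u) = (u + 1/(9 + 2*X))*(-5*u + 2*X) (S(X, u) = ((-5*u + X) + X)*(1/(1 + (8 + 2*X)) + u) = ((X - 5*u) + X)*(1/(9 + 2*X) + u) = (-5*u + 2*X)*(u + 1/(9 + 2*X)) = (u + 1/(9 + 2*X))*(-5*u + 2*X))
(S(-2, 8)/(-96))² = (((-5*8 + 2*(-2) + 8*(9 + 2*(-2))*(-5*8 + 2*(-2)))/(9 + 2*(-2)))/(-96))² = (((-40 - 4 + 8*(9 - 4)*(-40 - 4))/(9 - 4))*(-1/96))² = (((-40 - 4 + 8*5*(-44))/5)*(-1/96))² = (((-40 - 4 - 1760)/5)*(-1/96))² = (((⅕)*(-1804))*(-1/96))² = (-1804/5*(-1/96))² = (451/120)² = 203401/14400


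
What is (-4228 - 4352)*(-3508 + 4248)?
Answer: -6349200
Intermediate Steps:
(-4228 - 4352)*(-3508 + 4248) = -8580*740 = -6349200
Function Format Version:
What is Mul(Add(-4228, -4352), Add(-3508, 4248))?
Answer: -6349200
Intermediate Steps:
Mul(Add(-4228, -4352), Add(-3508, 4248)) = Mul(-8580, 740) = -6349200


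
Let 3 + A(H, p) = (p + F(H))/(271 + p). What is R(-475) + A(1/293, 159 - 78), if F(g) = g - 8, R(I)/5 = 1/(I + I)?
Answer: -13706639/4898960 ≈ -2.7979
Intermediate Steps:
R(I) = 5/(2*I) (R(I) = 5/(I + I) = 5/((2*I)) = 5*(1/(2*I)) = 5/(2*I))
F(g) = -8 + g
A(H, p) = -3 + (-8 + H + p)/(271 + p) (A(H, p) = -3 + (p + (-8 + H))/(271 + p) = -3 + (-8 + H + p)/(271 + p))
R(-475) + A(1/293, 159 - 78) = (5/2)/(-475) + (-821 + 1/293 - 2*(159 - 78))/(271 + (159 - 78)) = (5/2)*(-1/475) + (-821 + 1/293 - 2*81)/(271 + 81) = -1/190 + (-821 + 1/293 - 162)/352 = -1/190 + (1/352)*(-288018/293) = -1/190 - 144009/51568 = -13706639/4898960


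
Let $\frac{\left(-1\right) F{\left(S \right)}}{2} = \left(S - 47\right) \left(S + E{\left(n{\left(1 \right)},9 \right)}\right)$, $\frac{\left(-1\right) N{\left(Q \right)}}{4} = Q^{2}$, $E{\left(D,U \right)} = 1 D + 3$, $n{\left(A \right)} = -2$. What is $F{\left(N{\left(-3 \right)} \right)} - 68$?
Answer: $-5878$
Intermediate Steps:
$E{\left(D,U \right)} = 3 + D$ ($E{\left(D,U \right)} = D + 3 = 3 + D$)
$N{\left(Q \right)} = - 4 Q^{2}$
$F{\left(S \right)} = - 2 \left(1 + S\right) \left(-47 + S\right)$ ($F{\left(S \right)} = - 2 \left(S - 47\right) \left(S + \left(3 - 2\right)\right) = - 2 \left(-47 + S\right) \left(S + 1\right) = - 2 \left(-47 + S\right) \left(1 + S\right) = - 2 \left(1 + S\right) \left(-47 + S\right)$)
$F{\left(N{\left(-3 \right)} \right)} - 68 = \left(94 - 2 \left(- 4 \left(-3\right)^{2}\right)^{2} + 92 \left(- 4 \left(-3\right)^{2}\right)\right) - 68 = \left(94 - 2 \left(\left(-4\right) 9\right)^{2} + 92 \left(\left(-4\right) 9\right)\right) - 68 = \left(94 - 2 \left(-36\right)^{2} + 92 \left(-36\right)\right) - 68 = \left(94 - 2592 - 3312\right) - 68 = -5810 - 68 = -5878$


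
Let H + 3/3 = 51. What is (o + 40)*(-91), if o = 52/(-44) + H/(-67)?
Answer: -2553369/737 ≈ -3464.5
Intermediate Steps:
H = 50 (H = -1 + 51 = 50)
o = -1421/737 (o = 52/(-44) + 50/(-67) = 52*(-1/44) + 50*(-1/67) = -13/11 - 50/67 = -1421/737 ≈ -1.9281)
(o + 40)*(-91) = (-1421/737 + 40)*(-91) = (28059/737)*(-91) = -2553369/737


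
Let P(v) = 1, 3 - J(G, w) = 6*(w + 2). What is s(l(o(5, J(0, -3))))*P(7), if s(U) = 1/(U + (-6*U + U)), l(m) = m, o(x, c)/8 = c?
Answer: -1/288 ≈ -0.0034722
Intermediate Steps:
J(G, w) = -9 - 6*w (J(G, w) = 3 - 6*(w + 2) = 3 - 6*(2 + w) = 3 - (12 + 6*w) = 3 + (-12 - 6*w) = -9 - 6*w)
o(x, c) = 8*c
s(U) = -1/(4*U) (s(U) = 1/(U - 5*U) = 1/(-4*U) = -1/(4*U))
s(l(o(5, J(0, -3))))*P(7) = -1/(8*(-9 - 6*(-3)))/4*1 = -1/(8*(-9 + 18))/4*1 = -1/(4*(8*9))*1 = -1/4/72*1 = -1/4*1/72*1 = -1/288*1 = -1/288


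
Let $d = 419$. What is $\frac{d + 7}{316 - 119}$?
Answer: $\frac{426}{197} \approx 2.1624$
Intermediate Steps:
$\frac{d + 7}{316 - 119} = \frac{419 + 7}{316 - 119} = \frac{426}{197}$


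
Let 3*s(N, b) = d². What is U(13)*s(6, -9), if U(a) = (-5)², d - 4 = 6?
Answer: 2500/3 ≈ 833.33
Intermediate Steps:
d = 10 (d = 4 + 6 = 10)
s(N, b) = 100/3 (s(N, b) = (⅓)*10² = (⅓)*100 = 100/3)
U(a) = 25
U(13)*s(6, -9) = 25*(100/3) = 2500/3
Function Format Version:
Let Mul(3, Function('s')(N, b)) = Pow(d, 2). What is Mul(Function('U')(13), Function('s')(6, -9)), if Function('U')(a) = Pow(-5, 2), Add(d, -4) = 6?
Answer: Rational(2500, 3) ≈ 833.33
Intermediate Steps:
d = 10 (d = Add(4, 6) = 10)
Function('s')(N, b) = Rational(100, 3) (Function('s')(N, b) = Mul(Rational(1, 3), Pow(10, 2)) = Mul(Rational(1, 3), 100) = Rational(100, 3))
Function('U')(a) = 25
Mul(Function('U')(13), Function('s')(6, -9)) = Mul(25, Rational(100, 3)) = Rational(2500, 3)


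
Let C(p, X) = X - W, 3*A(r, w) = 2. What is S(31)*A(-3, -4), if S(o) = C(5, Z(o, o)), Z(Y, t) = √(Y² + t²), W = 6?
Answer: -4 + 62*√2/3 ≈ 25.227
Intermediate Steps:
A(r, w) = ⅔ (A(r, w) = (⅓)*2 = ⅔)
C(p, X) = -6 + X (C(p, X) = X - 1*6 = X - 6 = -6 + X)
S(o) = -6 + √2*√(o²) (S(o) = -6 + √(o² + o²) = -6 + √(2*o²) = -6 + √2*√(o²))
S(31)*A(-3, -4) = (-6 + √2*√(31²))*(⅔) = (-6 + √2*√961)*(⅔) = (-6 + √2*31)*(⅔) = (-6 + 31*√2)*(⅔) = -4 + 62*√2/3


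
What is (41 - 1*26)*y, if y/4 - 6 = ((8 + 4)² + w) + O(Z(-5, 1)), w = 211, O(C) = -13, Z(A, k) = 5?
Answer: 20880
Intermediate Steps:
y = 1392 (y = 24 + 4*(((8 + 4)² + 211) - 13) = 24 + 4*((12² + 211) - 13) = 24 + 4*((144 + 211) - 13) = 24 + 4*(355 - 13) = 24 + 4*342 = 24 + 1368 = 1392)
(41 - 1*26)*y = (41 - 1*26)*1392 = (41 - 26)*1392 = 15*1392 = 20880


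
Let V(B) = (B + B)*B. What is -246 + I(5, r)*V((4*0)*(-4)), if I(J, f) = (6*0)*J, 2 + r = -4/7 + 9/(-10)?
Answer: -246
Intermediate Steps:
r = -243/70 (r = -2 + (-4/7 + 9/(-10)) = -2 + (-4*⅐ + 9*(-⅒)) = -2 + (-4/7 - 9/10) = -2 - 103/70 = -243/70 ≈ -3.4714)
V(B) = 2*B² (V(B) = (2*B)*B = 2*B²)
I(J, f) = 0 (I(J, f) = 0*J = 0)
-246 + I(5, r)*V((4*0)*(-4)) = -246 + 0*(2*((4*0)*(-4))²) = -246 + 0*(2*(0*(-4))²) = -246 + 0*(2*0²) = -246 + 0*(2*0) = -246 + 0*0 = -246 + 0 = -246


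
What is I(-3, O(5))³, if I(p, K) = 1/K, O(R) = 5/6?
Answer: 216/125 ≈ 1.7280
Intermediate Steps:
O(R) = ⅚ (O(R) = 5*(⅙) = ⅚)
I(-3, O(5))³ = (1/(⅚))³ = (6/5)³ = 216/125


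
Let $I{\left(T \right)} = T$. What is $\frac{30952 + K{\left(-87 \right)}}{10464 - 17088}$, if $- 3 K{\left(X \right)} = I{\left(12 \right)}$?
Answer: $- \frac{2579}{552} \approx -4.6721$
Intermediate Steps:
$K{\left(X \right)} = -4$ ($K{\left(X \right)} = \left(- \frac{1}{3}\right) 12 = -4$)
$\frac{30952 + K{\left(-87 \right)}}{10464 - 17088} = \frac{30952 - 4}{10464 - 17088} = \frac{30948}{-6624} = 30948 \left(- \frac{1}{6624}\right) = - \frac{2579}{552}$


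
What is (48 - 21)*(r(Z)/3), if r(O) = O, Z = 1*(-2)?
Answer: -18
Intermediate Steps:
Z = -2
(48 - 21)*(r(Z)/3) = (48 - 21)*(-2/3) = 27*(-2*⅓) = 27*(-⅔) = -18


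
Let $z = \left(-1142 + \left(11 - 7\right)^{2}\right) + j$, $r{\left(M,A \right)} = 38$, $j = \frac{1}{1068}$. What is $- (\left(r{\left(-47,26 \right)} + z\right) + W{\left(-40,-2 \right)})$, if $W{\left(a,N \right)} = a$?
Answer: $\frac{1204703}{1068} \approx 1128.0$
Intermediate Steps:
$j = \frac{1}{1068} \approx 0.00093633$
$z = - \frac{1202567}{1068}$ ($z = \left(-1142 + \left(11 - 7\right)^{2}\right) + \frac{1}{1068} = \left(-1142 + 4^{2}\right) + \frac{1}{1068} = \left(-1142 + 16\right) + \frac{1}{1068} = -1126 + \frac{1}{1068} = - \frac{1202567}{1068} \approx -1126.0$)
$- (\left(r{\left(-47,26 \right)} + z\right) + W{\left(-40,-2 \right)}) = - (\left(38 - \frac{1202567}{1068}\right) - 40) = - (- \frac{1161983}{1068} - 40) = \left(-1\right) \left(- \frac{1204703}{1068}\right) = \frac{1204703}{1068}$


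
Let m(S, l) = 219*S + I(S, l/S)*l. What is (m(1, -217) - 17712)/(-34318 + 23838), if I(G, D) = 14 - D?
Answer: 3381/524 ≈ 6.4523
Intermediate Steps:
m(S, l) = 219*S + l*(14 - l/S) (m(S, l) = 219*S + (14 - l/S)*l = 219*S + l*(14 - l/S))
(m(1, -217) - 17712)/(-34318 + 23838) = ((14*(-217) + 219*1 - 1*(-217)**2/1) - 17712)/(-34318 + 23838) = ((-3038 + 219 - 1*1*47089) - 17712)/(-10480) = ((-3038 + 219 - 47089) - 17712)*(-1/10480) = (-49908 - 17712)*(-1/10480) = -67620*(-1/10480) = 3381/524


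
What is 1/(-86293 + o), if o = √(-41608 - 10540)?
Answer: -86293/7446533997 - 2*I*√13037/7446533997 ≈ -1.1588e-5 - 3.0667e-8*I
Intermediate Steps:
o = 2*I*√13037 (o = √(-52148) = 2*I*√13037 ≈ 228.36*I)
1/(-86293 + o) = 1/(-86293 + 2*I*√13037)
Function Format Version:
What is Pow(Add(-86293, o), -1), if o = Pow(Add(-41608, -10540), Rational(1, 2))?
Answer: Add(Rational(-86293, 7446533997), Mul(Rational(-2, 7446533997), I, Pow(13037, Rational(1, 2)))) ≈ Add(-1.1588e-5, Mul(-3.0667e-8, I))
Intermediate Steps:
o = Mul(2, I, Pow(13037, Rational(1, 2))) (o = Pow(-52148, Rational(1, 2)) = Mul(2, I, Pow(13037, Rational(1, 2))) ≈ Mul(228.36, I))
Pow(Add(-86293, o), -1) = Pow(Add(-86293, Mul(2, I, Pow(13037, Rational(1, 2)))), -1)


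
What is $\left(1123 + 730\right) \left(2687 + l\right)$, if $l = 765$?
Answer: $6396556$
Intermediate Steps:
$\left(1123 + 730\right) \left(2687 + l\right) = \left(1123 + 730\right) \left(2687 + 765\right) = 1853 \cdot 3452 = 6396556$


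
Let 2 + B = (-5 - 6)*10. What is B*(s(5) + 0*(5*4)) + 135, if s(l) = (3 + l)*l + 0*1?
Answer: -4345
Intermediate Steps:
s(l) = l*(3 + l) (s(l) = l*(3 + l) + 0 = l*(3 + l))
B = -112 (B = -2 + (-5 - 6)*10 = -2 - 11*10 = -2 - 110 = -112)
B*(s(5) + 0*(5*4)) + 135 = -112*(5*(3 + 5) + 0*(5*4)) + 135 = -112*(5*8 + 0*20) + 135 = -112*(40 + 0) + 135 = -112*40 + 135 = -4480 + 135 = -4345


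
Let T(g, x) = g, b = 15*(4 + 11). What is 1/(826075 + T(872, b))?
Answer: 1/826947 ≈ 1.2093e-6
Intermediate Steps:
b = 225 (b = 15*15 = 225)
1/(826075 + T(872, b)) = 1/(826075 + 872) = 1/826947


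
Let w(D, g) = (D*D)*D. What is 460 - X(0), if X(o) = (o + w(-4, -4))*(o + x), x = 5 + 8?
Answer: 1292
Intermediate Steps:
w(D, g) = D**3 (w(D, g) = D**2*D = D**3)
x = 13
X(o) = (-64 + o)*(13 + o) (X(o) = (o + (-4)**3)*(o + 13) = (o - 64)*(13 + o) = (-64 + o)*(13 + o))
460 - X(0) = 460 - (-832 + 0**2 - 51*0) = 460 - (-832 + 0 + 0) = 460 - 1*(-832) = 460 + 832 = 1292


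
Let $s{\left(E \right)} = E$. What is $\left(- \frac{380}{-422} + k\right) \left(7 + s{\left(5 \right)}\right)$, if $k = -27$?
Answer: $- \frac{66084}{211} \approx -313.19$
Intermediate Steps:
$\left(- \frac{380}{-422} + k\right) \left(7 + s{\left(5 \right)}\right) = \left(- \frac{380}{-422} - 27\right) \left(7 + 5\right) = \left(\left(-380\right) \left(- \frac{1}{422}\right) - 27\right) 12 = \left(\frac{190}{211} - 27\right) 12 = \left(- \frac{5507}{211}\right) 12 = - \frac{66084}{211}$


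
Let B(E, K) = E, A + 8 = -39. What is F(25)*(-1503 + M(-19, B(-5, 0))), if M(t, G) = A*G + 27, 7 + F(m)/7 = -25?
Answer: 277984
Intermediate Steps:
A = -47 (A = -8 - 39 = -47)
F(m) = -224 (F(m) = -49 + 7*(-25) = -49 - 175 = -224)
M(t, G) = 27 - 47*G (M(t, G) = -47*G + 27 = 27 - 47*G)
F(25)*(-1503 + M(-19, B(-5, 0))) = -224*(-1503 + (27 - 47*(-5))) = -224*(-1503 + (27 + 235)) = -224*(-1503 + 262) = -224*(-1241) = 277984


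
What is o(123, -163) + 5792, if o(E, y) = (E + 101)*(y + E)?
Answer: -3168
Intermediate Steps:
o(E, y) = (101 + E)*(E + y)
o(123, -163) + 5792 = (123² + 101*123 + 101*(-163) + 123*(-163)) + 5792 = (15129 + 12423 - 16463 - 20049) + 5792 = -8960 + 5792 = -3168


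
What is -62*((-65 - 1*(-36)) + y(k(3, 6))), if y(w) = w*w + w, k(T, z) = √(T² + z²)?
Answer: -992 - 186*√5 ≈ -1407.9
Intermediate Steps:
y(w) = w + w² (y(w) = w² + w = w + w²)
-62*((-65 - 1*(-36)) + y(k(3, 6))) = -62*((-65 - 1*(-36)) + √(3² + 6²)*(1 + √(3² + 6²))) = -62*((-65 + 36) + √(9 + 36)*(1 + √(9 + 36))) = -62*(-29 + √45*(1 + √45)) = -62*(-29 + (3*√5)*(1 + 3*√5)) = -62*(-29 + 3*√5*(1 + 3*√5)) = 1798 - 186*√5*(1 + 3*√5)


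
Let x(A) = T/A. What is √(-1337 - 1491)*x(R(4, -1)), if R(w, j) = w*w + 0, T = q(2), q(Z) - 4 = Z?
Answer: 3*I*√707/4 ≈ 19.942*I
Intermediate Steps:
q(Z) = 4 + Z
T = 6 (T = 4 + 2 = 6)
R(w, j) = w² (R(w, j) = w² + 0 = w²)
x(A) = 6/A
√(-1337 - 1491)*x(R(4, -1)) = √(-1337 - 1491)*(6/(4²)) = √(-2828)*(6/16) = (2*I*√707)*(6*(1/16)) = (2*I*√707)*(3/8) = 3*I*√707/4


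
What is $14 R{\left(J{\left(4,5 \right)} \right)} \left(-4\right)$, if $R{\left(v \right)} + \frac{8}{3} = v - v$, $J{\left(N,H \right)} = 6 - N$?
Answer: $\frac{448}{3} \approx 149.33$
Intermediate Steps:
$R{\left(v \right)} = - \frac{8}{3}$ ($R{\left(v \right)} = - \frac{8}{3} + \left(v - v\right) = - \frac{8}{3} + 0 = - \frac{8}{3}$)
$14 R{\left(J{\left(4,5 \right)} \right)} \left(-4\right) = 14 \left(- \frac{8}{3}\right) \left(-4\right) = \left(- \frac{112}{3}\right) \left(-4\right) = \frac{448}{3}$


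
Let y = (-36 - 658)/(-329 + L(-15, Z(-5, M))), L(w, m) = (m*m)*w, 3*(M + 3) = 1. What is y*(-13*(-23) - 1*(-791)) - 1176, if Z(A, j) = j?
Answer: 732348/1307 ≈ 560.33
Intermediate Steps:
M = -8/3 (M = -3 + (⅓)*1 = -3 + ⅓ = -8/3 ≈ -2.6667)
L(w, m) = w*m² (L(w, m) = m²*w = w*m²)
y = 2082/1307 (y = (-36 - 658)/(-329 - 15*(-8/3)²) = -694/(-329 - 15*64/9) = -694/(-329 - 320/3) = -694/(-1307/3) = -694*(-3/1307) = 2082/1307 ≈ 1.5930)
y*(-13*(-23) - 1*(-791)) - 1176 = 2082*(-13*(-23) - 1*(-791))/1307 - 1176 = 2082*(299 + 791)/1307 - 1176 = (2082/1307)*1090 - 1176 = 2269380/1307 - 1176 = 732348/1307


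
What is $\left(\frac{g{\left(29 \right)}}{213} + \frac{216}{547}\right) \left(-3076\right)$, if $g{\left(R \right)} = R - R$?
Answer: $- \frac{664416}{547} \approx -1214.7$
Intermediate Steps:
$g{\left(R \right)} = 0$
$\left(\frac{g{\left(29 \right)}}{213} + \frac{216}{547}\right) \left(-3076\right) = \left(\frac{0}{213} + \frac{216}{547}\right) \left(-3076\right) = \left(0 \cdot \frac{1}{213} + 216 \cdot \frac{1}{547}\right) \left(-3076\right) = \left(0 + \frac{216}{547}\right) \left(-3076\right) = \frac{216}{547} \left(-3076\right) = - \frac{664416}{547}$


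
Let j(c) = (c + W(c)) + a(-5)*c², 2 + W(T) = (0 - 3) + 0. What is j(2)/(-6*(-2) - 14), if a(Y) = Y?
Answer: 23/2 ≈ 11.500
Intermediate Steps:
W(T) = -5 (W(T) = -2 + ((0 - 3) + 0) = -2 + (-3 + 0) = -2 - 3 = -5)
j(c) = -5 + c - 5*c² (j(c) = (c - 5) - 5*c² = (-5 + c) - 5*c² = -5 + c - 5*c²)
j(2)/(-6*(-2) - 14) = (-5 + 2 - 5*2²)/(-6*(-2) - 14) = (-5 + 2 - 5*4)/(12 - 14) = (-5 + 2 - 20)/(-2) = -23*(-½) = 23/2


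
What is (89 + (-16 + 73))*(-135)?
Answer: -19710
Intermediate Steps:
(89 + (-16 + 73))*(-135) = (89 + 57)*(-135) = 146*(-135) = -19710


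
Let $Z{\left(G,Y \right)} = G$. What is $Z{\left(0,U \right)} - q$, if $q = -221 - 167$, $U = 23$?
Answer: $388$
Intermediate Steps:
$q = -388$
$Z{\left(0,U \right)} - q = 0 - -388 = 0 + 388 = 388$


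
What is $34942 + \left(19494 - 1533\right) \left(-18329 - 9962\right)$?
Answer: $-508099709$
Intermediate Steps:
$34942 + \left(19494 - 1533\right) \left(-18329 - 9962\right) = 34942 + 17961 \left(-28291\right) = 34942 - 508134651 = -508099709$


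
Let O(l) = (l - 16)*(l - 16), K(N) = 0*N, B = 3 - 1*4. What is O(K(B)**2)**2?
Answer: 65536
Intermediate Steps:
B = -1 (B = 3 - 4 = -1)
K(N) = 0
O(l) = (-16 + l)**2 (O(l) = (-16 + l)*(-16 + l) = (-16 + l)**2)
O(K(B)**2)**2 = ((-16 + 0**2)**2)**2 = ((-16 + 0)**2)**2 = ((-16)**2)**2 = 256**2 = 65536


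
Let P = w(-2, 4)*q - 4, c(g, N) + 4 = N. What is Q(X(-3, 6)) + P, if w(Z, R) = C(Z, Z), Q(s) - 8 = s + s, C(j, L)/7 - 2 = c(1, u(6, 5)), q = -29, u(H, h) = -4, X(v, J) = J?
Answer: 1234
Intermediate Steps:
c(g, N) = -4 + N
C(j, L) = -42 (C(j, L) = 14 + 7*(-4 - 4) = 14 + 7*(-8) = 14 - 56 = -42)
Q(s) = 8 + 2*s (Q(s) = 8 + (s + s) = 8 + 2*s)
w(Z, R) = -42
P = 1214 (P = -42*(-29) - 4 = 1218 - 4 = 1214)
Q(X(-3, 6)) + P = (8 + 2*6) + 1214 = (8 + 12) + 1214 = 20 + 1214 = 1234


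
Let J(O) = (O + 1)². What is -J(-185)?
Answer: -33856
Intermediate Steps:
J(O) = (1 + O)²
-J(-185) = -(1 - 185)² = -1*(-184)² = -1*33856 = -33856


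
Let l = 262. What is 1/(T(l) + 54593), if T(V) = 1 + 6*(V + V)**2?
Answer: 1/1702050 ≈ 5.8753e-7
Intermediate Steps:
T(V) = 1 + 24*V**2 (T(V) = 1 + 6*(2*V)**2 = 1 + 6*(4*V**2) = 1 + 24*V**2)
1/(T(l) + 54593) = 1/((1 + 24*262**2) + 54593) = 1/((1 + 24*68644) + 54593) = 1/((1 + 1647456) + 54593) = 1/(1647457 + 54593) = 1/1702050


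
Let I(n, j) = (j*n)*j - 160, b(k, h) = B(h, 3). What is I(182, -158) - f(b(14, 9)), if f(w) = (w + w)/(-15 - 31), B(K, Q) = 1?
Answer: 104495625/23 ≈ 4.5433e+6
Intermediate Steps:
b(k, h) = 1
f(w) = -w/23 (f(w) = (2*w)/(-46) = (2*w)*(-1/46) = -w/23)
I(n, j) = -160 + n*j**2 (I(n, j) = n*j**2 - 160 = -160 + n*j**2)
I(182, -158) - f(b(14, 9)) = (-160 + 182*(-158)**2) - (-1)/23 = (-160 + 182*24964) - 1*(-1/23) = (-160 + 4543448) + 1/23 = 4543288 + 1/23 = 104495625/23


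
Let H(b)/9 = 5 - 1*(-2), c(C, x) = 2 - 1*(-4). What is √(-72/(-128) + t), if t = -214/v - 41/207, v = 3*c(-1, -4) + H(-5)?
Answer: I*√1561447/828 ≈ 1.5092*I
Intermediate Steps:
c(C, x) = 6 (c(C, x) = 2 + 4 = 6)
H(b) = 63 (H(b) = 9*(5 - 1*(-2)) = 9*(5 + 2) = 9*7 = 63)
v = 81 (v = 3*6 + 63 = 18 + 63 = 81)
t = -5291/1863 (t = -214/81 - 41/207 = -5291/1863 ≈ -2.8400)
√(-72/(-128) + t) = √(-72/(-128) - 5291/1863) = √(-72*(-1/128) - 5291/1863) = √(9/16 - 5291/1863) = √(-67889/29808) = I*√1561447/828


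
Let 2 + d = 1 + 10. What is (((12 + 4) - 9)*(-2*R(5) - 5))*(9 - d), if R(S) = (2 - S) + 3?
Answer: 0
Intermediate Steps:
R(S) = 5 - S
d = 9 (d = -2 + (1 + 10) = -2 + 11 = 9)
(((12 + 4) - 9)*(-2*R(5) - 5))*(9 - d) = (((12 + 4) - 9)*(-2*(5 - 1*5) - 5))*(9 - 1*9) = ((16 - 9)*(-2*(5 - 5) - 5))*(9 - 9) = (7*(-2*0 - 5))*0 = (7*(0 - 5))*0 = (7*(-5))*0 = -35*0 = 0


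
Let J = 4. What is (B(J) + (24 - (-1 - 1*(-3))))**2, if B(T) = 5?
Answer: 729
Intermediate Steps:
(B(J) + (24 - (-1 - 1*(-3))))**2 = (5 + (24 - (-1 - 1*(-3))))**2 = (5 + (24 - (-1 + 3)))**2 = (5 + (24 - 1*2))**2 = (5 + (24 - 2))**2 = (5 + 22)**2 = 27**2 = 729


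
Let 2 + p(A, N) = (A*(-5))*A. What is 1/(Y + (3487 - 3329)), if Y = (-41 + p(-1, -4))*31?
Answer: -1/1330 ≈ -0.00075188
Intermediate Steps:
p(A, N) = -2 - 5*A**2 (p(A, N) = -2 + (A*(-5))*A = -2 + (-5*A)*A = -2 - 5*A**2)
Y = -1488 (Y = (-41 + (-2 - 5*(-1)**2))*31 = (-41 + (-2 - 5*1))*31 = (-41 + (-2 - 5))*31 = (-41 - 7)*31 = -48*31 = -1488)
1/(Y + (3487 - 3329)) = 1/(-1488 + (3487 - 3329)) = 1/(-1488 + 158) = 1/(-1330) = -1/1330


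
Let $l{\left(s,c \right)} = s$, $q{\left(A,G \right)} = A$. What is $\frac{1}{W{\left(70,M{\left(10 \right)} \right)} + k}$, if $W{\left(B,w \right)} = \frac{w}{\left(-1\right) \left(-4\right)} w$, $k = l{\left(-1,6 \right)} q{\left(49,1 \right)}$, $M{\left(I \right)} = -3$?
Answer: $- \frac{4}{187} \approx -0.02139$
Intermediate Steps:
$k = -49$ ($k = \left(-1\right) 49 = -49$)
$W{\left(B,w \right)} = \frac{w^{2}}{4}$ ($W{\left(B,w \right)} = \frac{w}{4} w = \frac{w^{2}}{4}$)
$\frac{1}{W{\left(70,M{\left(10 \right)} \right)} + k} = \frac{1}{\frac{\left(-3\right)^{2}}{4} - 49} = \frac{1}{\frac{1}{4} \cdot 9 - 49} = \frac{1}{\frac{9}{4} - 49} = \frac{1}{- \frac{187}{4}} = - \frac{4}{187}$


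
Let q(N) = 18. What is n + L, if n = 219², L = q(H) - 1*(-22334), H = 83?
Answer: 70313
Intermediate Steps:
L = 22352 (L = 18 - 1*(-22334) = 18 + 22334 = 22352)
n = 47961
n + L = 47961 + 22352 = 70313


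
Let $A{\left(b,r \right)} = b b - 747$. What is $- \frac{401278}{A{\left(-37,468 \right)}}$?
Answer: $- \frac{200639}{311} \approx -645.14$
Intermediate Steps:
$A{\left(b,r \right)} = -747 + b^{2}$ ($A{\left(b,r \right)} = b^{2} - 747 = -747 + b^{2}$)
$- \frac{401278}{A{\left(-37,468 \right)}} = - \frac{401278}{-747 + \left(-37\right)^{2}} = - \frac{401278}{-747 + 1369} = - \frac{401278}{622} = \left(-401278\right) \frac{1}{622} = - \frac{200639}{311}$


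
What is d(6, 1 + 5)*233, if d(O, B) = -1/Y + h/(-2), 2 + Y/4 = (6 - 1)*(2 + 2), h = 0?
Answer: -233/72 ≈ -3.2361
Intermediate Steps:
Y = 72 (Y = -8 + 4*((6 - 1)*(2 + 2)) = -8 + 4*(5*4) = -8 + 4*20 = -8 + 80 = 72)
d(O, B) = -1/72 (d(O, B) = -1/72 + 0/(-2) = -1*1/72 + 0*(-1/2) = -1/72 + 0 = -1/72)
d(6, 1 + 5)*233 = -1/72*233 = -233/72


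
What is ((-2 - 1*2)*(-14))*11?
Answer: 616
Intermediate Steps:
((-2 - 1*2)*(-14))*11 = ((-2 - 2)*(-14))*11 = -4*(-14)*11 = 56*11 = 616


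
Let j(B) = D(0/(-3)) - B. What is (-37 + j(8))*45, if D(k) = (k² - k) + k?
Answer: -2025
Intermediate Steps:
D(k) = k²
j(B) = -B (j(B) = (0/(-3))² - B = (0*(-⅓))² - B = 0² - B = 0 - B = -B)
(-37 + j(8))*45 = (-37 - 1*8)*45 = (-37 - 8)*45 = -45*45 = -2025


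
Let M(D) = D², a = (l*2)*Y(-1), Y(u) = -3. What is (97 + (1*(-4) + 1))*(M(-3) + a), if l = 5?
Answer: -1974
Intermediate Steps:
a = -30 (a = (5*2)*(-3) = 10*(-3) = -30)
(97 + (1*(-4) + 1))*(M(-3) + a) = (97 + (1*(-4) + 1))*((-3)² - 30) = (97 + (-4 + 1))*(9 - 30) = (97 - 3)*(-21) = 94*(-21) = -1974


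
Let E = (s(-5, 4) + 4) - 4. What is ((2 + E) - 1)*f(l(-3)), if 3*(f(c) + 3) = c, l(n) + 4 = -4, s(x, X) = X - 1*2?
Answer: -17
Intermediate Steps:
s(x, X) = -2 + X (s(x, X) = X - 2 = -2 + X)
l(n) = -8 (l(n) = -4 - 4 = -8)
f(c) = -3 + c/3
E = 2 (E = ((-2 + 4) + 4) - 4 = (2 + 4) - 4 = 6 - 4 = 2)
((2 + E) - 1)*f(l(-3)) = ((2 + 2) - 1)*(-3 + (⅓)*(-8)) = (4 - 1)*(-3 - 8/3) = 3*(-17/3) = -17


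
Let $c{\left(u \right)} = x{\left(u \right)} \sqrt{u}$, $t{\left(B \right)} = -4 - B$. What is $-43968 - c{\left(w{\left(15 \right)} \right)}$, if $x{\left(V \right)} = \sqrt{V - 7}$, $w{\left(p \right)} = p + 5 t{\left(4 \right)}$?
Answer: $-43968 + 20 \sqrt{2} \approx -43940.0$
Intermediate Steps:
$w{\left(p \right)} = -40 + p$ ($w{\left(p \right)} = p + 5 \left(-4 - 4\right) = p + 5 \left(-8\right) = p - 40 = -40 + p$)
$x{\left(V \right)} = \sqrt{-7 + V}$
$c{\left(u \right)} = \sqrt{u} \sqrt{-7 + u}$ ($c{\left(u \right)} = \sqrt{-7 + u} \sqrt{u} = \sqrt{u} \sqrt{-7 + u}$)
$-43968 - c{\left(w{\left(15 \right)} \right)} = -43968 - \sqrt{-40 + 15} \sqrt{-7 + \left(-40 + 15\right)} = -43968 - \sqrt{-25} \sqrt{-7 - 25} = -43968 - 5 i \sqrt{-32} = -43968 - 5 i 4 i \sqrt{2} = -43968 - - 20 \sqrt{2} = -43968 + 20 \sqrt{2}$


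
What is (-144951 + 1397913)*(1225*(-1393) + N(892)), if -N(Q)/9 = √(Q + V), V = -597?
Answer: -2138085680850 - 11276658*√295 ≈ -2.1383e+12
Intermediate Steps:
N(Q) = -9*√(-597 + Q) (N(Q) = -9*√(Q - 597) = -9*√(-597 + Q))
(-144951 + 1397913)*(1225*(-1393) + N(892)) = (-144951 + 1397913)*(1225*(-1393) - 9*√(-597 + 892)) = 1252962*(-1706425 - 9*√295) = -2138085680850 - 11276658*√295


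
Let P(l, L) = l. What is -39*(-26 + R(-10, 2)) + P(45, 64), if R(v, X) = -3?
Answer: 1176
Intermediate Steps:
-39*(-26 + R(-10, 2)) + P(45, 64) = -39*(-26 - 3) + 45 = -39*(-29) + 45 = 1131 + 45 = 1176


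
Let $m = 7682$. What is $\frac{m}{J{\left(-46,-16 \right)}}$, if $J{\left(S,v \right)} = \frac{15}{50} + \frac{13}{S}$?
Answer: $441715$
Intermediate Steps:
$J{\left(S,v \right)} = \frac{3}{10} + \frac{13}{S}$ ($J{\left(S,v \right)} = 15 \cdot \frac{1}{50} + \frac{13}{S} = \frac{3}{10} + \frac{13}{S}$)
$\frac{m}{J{\left(-46,-16 \right)}} = \frac{7682}{\frac{3}{10} + \frac{13}{-46}} = \frac{7682}{\frac{3}{10} + 13 \left(- \frac{1}{46}\right)} = \frac{7682}{\frac{3}{10} - \frac{13}{46}} = \frac{7682}{\frac{2}{115}} = 7682 \cdot \frac{115}{2} = 441715$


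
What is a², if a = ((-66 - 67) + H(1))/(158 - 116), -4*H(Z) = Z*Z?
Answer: 284089/28224 ≈ 10.066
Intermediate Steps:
H(Z) = -Z²/4 (H(Z) = -Z*Z/4 = -Z²/4)
a = -533/168 (a = ((-66 - 67) - ¼*1²)/(158 - 116) = (-133 - ¼*1)/42 = (-133 - ¼)*(1/42) = -533/4*1/42 = -533/168 ≈ -3.1726)
a² = (-533/168)² = 284089/28224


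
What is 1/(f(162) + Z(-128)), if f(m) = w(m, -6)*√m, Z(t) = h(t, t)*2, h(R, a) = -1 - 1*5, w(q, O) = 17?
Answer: 2/7779 + 17*√2/5186 ≈ 0.0048930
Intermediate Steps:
h(R, a) = -6 (h(R, a) = -1 - 5 = -6)
Z(t) = -12 (Z(t) = -6*2 = -12)
f(m) = 17*√m
1/(f(162) + Z(-128)) = 1/(17*√162 - 12) = 1/(17*(9*√2) - 12) = 1/(153*√2 - 12) = 1/(-12 + 153*√2)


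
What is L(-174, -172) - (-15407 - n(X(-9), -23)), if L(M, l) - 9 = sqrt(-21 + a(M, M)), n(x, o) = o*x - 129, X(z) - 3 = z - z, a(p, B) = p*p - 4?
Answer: 15218 + 13*sqrt(179) ≈ 15392.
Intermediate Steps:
a(p, B) = -4 + p**2 (a(p, B) = p**2 - 4 = -4 + p**2)
X(z) = 3 (X(z) = 3 + (z - z) = 3 + 0 = 3)
n(x, o) = -129 + o*x
L(M, l) = 9 + sqrt(-25 + M**2) (L(M, l) = 9 + sqrt(-21 + (-4 + M**2)) = 9 + sqrt(-25 + M**2))
L(-174, -172) - (-15407 - n(X(-9), -23)) = (9 + sqrt(-25 + (-174)**2)) - (-15407 - (-129 - 23*3)) = (9 + sqrt(-25 + 30276)) - (-15407 - (-129 - 69)) = (9 + sqrt(30251)) - (-15407 - 1*(-198)) = (9 + 13*sqrt(179)) - (-15407 + 198) = (9 + 13*sqrt(179)) - 1*(-15209) = (9 + 13*sqrt(179)) + 15209 = 15218 + 13*sqrt(179)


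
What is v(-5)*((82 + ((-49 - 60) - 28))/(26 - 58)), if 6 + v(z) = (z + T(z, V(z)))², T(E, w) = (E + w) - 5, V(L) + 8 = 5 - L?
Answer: 8965/32 ≈ 280.16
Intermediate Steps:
V(L) = -3 - L (V(L) = -8 + (5 - L) = -3 - L)
T(E, w) = -5 + E + w
v(z) = -6 + (-8 + z)² (v(z) = -6 + (z + (-5 + z + (-3 - z)))² = -6 + (z - 8)² = -6 + (-8 + z)²)
v(-5)*((82 + ((-49 - 60) - 28))/(26 - 58)) = (-6 + (-8 - 5)²)*((82 + ((-49 - 60) - 28))/(26 - 58)) = (-6 + (-13)²)*((82 + (-109 - 28))/(-32)) = (-6 + 169)*((82 - 137)*(-1/32)) = 163*(-55*(-1/32)) = 163*(55/32) = 8965/32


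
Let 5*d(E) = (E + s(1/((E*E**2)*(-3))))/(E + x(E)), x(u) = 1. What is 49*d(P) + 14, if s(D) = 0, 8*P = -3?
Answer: 203/25 ≈ 8.1200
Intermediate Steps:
P = -3/8 (P = (1/8)*(-3) = -3/8 ≈ -0.37500)
d(E) = E/(5*(1 + E)) (d(E) = ((E + 0)/(E + 1))/5 = (E/(1 + E))/5 = E/(5*(1 + E)))
49*d(P) + 14 = 49*((1/5)*(-3/8)/(1 - 3/8)) + 14 = 49*((1/5)*(-3/8)/(5/8)) + 14 = 49*((1/5)*(-3/8)*(8/5)) + 14 = 49*(-3/25) + 14 = -147/25 + 14 = 203/25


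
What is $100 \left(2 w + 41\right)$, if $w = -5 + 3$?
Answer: $3700$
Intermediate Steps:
$w = -2$
$100 \left(2 w + 41\right) = 100 \left(2 \left(-2\right) + 41\right) = 100 \left(-4 + 41\right) = 100 \cdot 37 = 3700$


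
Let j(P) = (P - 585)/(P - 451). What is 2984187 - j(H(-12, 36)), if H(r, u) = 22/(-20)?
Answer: 13491503566/4521 ≈ 2.9842e+6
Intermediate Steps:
H(r, u) = -11/10 (H(r, u) = 22*(-1/20) = -11/10)
j(P) = (-585 + P)/(-451 + P)
2984187 - j(H(-12, 36)) = 2984187 - (-585 - 11/10)/(-451 - 11/10) = 2984187 - (-5861)/((-4521/10)*10) = 2984187 - (-10)*(-5861)/(4521*10) = 2984187 - 1*5861/4521 = 2984187 - 5861/4521 = 13491503566/4521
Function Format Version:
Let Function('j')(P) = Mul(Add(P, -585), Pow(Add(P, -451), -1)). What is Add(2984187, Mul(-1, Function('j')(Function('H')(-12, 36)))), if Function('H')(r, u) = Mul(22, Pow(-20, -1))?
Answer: Rational(13491503566, 4521) ≈ 2.9842e+6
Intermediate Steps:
Function('H')(r, u) = Rational(-11, 10) (Function('H')(r, u) = Mul(22, Rational(-1, 20)) = Rational(-11, 10))
Function('j')(P) = Mul(Pow(Add(-451, P), -1), Add(-585, P)) (Function('j')(P) = Mul(Add(-585, P), Pow(Add(-451, P), -1)) = Mul(Pow(Add(-451, P), -1), Add(-585, P)))
Add(2984187, Mul(-1, Function('j')(Function('H')(-12, 36)))) = Add(2984187, Mul(-1, Mul(Pow(Add(-451, Rational(-11, 10)), -1), Add(-585, Rational(-11, 10))))) = Add(2984187, Mul(-1, Mul(Pow(Rational(-4521, 10), -1), Rational(-5861, 10)))) = Add(2984187, Mul(-1, Mul(Rational(-10, 4521), Rational(-5861, 10)))) = Add(2984187, Mul(-1, Rational(5861, 4521))) = Add(2984187, Rational(-5861, 4521)) = Rational(13491503566, 4521)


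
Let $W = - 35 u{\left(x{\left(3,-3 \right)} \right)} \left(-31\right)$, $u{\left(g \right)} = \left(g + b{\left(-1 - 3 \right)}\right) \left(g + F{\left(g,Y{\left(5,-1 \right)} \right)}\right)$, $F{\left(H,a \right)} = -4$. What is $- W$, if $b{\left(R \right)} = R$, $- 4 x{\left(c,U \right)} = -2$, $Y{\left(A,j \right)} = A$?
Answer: $- \frac{53165}{4} \approx -13291.0$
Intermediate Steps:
$x{\left(c,U \right)} = \frac{1}{2}$ ($x{\left(c,U \right)} = \left(- \frac{1}{4}\right) \left(-2\right) = \frac{1}{2}$)
$u{\left(g \right)} = \left(-4 + g\right)^{2}$ ($u{\left(g \right)} = \left(g - 4\right) \left(g - 4\right) = \left(g - 4\right) \left(-4 + g\right) = \left(-4 + g\right) \left(-4 + g\right) = \left(-4 + g\right)^{2}$)
$W = \frac{53165}{4}$ ($W = - 35 \left(16 + \left(\frac{1}{2}\right)^{2} - 4\right) \left(-31\right) = - 35 \left(16 + \frac{1}{4} - 4\right) \left(-31\right) = \left(-35\right) \frac{49}{4} \left(-31\right) = \left(- \frac{1715}{4}\right) \left(-31\right) = \frac{53165}{4} \approx 13291.0$)
$- W = \left(-1\right) \frac{53165}{4} = - \frac{53165}{4}$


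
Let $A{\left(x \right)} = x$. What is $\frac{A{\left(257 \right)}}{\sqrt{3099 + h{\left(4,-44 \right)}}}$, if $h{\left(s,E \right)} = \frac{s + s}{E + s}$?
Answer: $\frac{257 \sqrt{77470}}{15494} \approx 4.6168$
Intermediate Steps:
$h{\left(s,E \right)} = \frac{2 s}{E + s}$
$\frac{A{\left(257 \right)}}{\sqrt{3099 + h{\left(4,-44 \right)}}} = \frac{257}{\sqrt{3099 + 2 \cdot 4 \frac{1}{-44 + 4}}} = \frac{257}{\sqrt{3099 + 2 \cdot 4 \frac{1}{-40}}} = \frac{257}{\sqrt{3099 + 2 \cdot 4 \left(- \frac{1}{40}\right)}} = \frac{257}{\sqrt{3099 - \frac{1}{5}}} = \frac{257}{\sqrt{\frac{15494}{5}}} = \frac{257}{\frac{1}{5} \sqrt{77470}} = 257 \frac{\sqrt{77470}}{15494} = \frac{257 \sqrt{77470}}{15494}$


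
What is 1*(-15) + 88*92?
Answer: 8081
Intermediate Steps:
1*(-15) + 88*92 = -15 + 8096 = 8081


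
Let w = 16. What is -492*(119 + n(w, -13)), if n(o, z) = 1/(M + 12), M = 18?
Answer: -292822/5 ≈ -58564.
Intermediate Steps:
n(o, z) = 1/30 (n(o, z) = 1/(18 + 12) = 1/30)
-492*(119 + n(w, -13)) = -492*(119 + 1/30) = -492*3571/30 = -292822/5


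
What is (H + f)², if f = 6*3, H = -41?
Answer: 529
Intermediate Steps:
f = 18
(H + f)² = (-41 + 18)² = (-23)² = 529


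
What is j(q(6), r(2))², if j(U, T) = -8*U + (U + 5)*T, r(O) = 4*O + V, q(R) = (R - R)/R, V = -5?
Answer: 225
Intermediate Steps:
q(R) = 0 (q(R) = 0/R = 0)
r(O) = -5 + 4*O (r(O) = 4*O - 5 = -5 + 4*O)
j(U, T) = -8*U + T*(5 + U) (j(U, T) = -8*U + (5 + U)*T = -8*U + T*(5 + U))
j(q(6), r(2))² = (-8*0 + 5*(-5 + 4*2) + (-5 + 4*2)*0)² = (0 + 5*(-5 + 8) + (-5 + 8)*0)² = (0 + 5*3 + 3*0)² = (0 + 15 + 0)² = 15² = 225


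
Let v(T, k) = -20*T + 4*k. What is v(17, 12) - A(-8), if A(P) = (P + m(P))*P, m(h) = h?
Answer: -420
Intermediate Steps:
A(P) = 2*P² (A(P) = (P + P)*P = (2*P)*P = 2*P²)
v(17, 12) - A(-8) = (-20*17 + 4*12) - 2*(-8)² = (-340 + 48) - 2*64 = -292 - 1*128 = -292 - 128 = -420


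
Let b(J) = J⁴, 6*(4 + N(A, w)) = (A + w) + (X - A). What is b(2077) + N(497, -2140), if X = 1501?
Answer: 37219966833861/2 ≈ 1.8610e+13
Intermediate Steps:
N(A, w) = 1477/6 + w/6 (N(A, w) = -4 + ((A + w) + (1501 - A))/6 = -4 + (1501 + w)/6 = -4 + (1501/6 + w/6) = 1477/6 + w/6)
b(2077) + N(497, -2140) = 2077⁴ + (1477/6 + (⅙)*(-2140)) = 18609983417041 + (1477/6 - 1070/3) = 18609983417041 - 221/2 = 37219966833861/2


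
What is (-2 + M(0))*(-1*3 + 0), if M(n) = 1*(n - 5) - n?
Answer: 21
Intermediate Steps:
M(n) = -5 (M(n) = 1*(-5 + n) - n = (-5 + n) - n = -5)
(-2 + M(0))*(-1*3 + 0) = (-2 - 5)*(-1*3 + 0) = -7*(-3 + 0) = -7*(-3) = 21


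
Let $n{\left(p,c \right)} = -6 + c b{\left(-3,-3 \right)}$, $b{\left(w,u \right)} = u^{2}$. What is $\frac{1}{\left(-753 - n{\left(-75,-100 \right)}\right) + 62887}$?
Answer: $\frac{1}{63040} \approx 1.5863 \cdot 10^{-5}$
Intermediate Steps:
$n{\left(p,c \right)} = -6 + 9 c$ ($n{\left(p,c \right)} = -6 + c \left(-3\right)^{2} = -6 + c 9 = -6 + 9 c$)
$\frac{1}{\left(-753 - n{\left(-75,-100 \right)}\right) + 62887} = \frac{1}{\left(-753 - \left(-6 + 9 \left(-100\right)\right)\right) + 62887} = \frac{1}{\left(-753 - \left(-6 - 900\right)\right) + 62887} = \frac{1}{\left(-753 - -906\right) + 62887} = \frac{1}{\left(-753 + 906\right) + 62887} = \frac{1}{153 + 62887} = \frac{1}{63040}$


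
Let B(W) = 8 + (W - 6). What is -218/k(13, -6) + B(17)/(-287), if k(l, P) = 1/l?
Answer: -813377/287 ≈ -2834.1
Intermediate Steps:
B(W) = 2 + W (B(W) = 8 + (-6 + W) = 2 + W)
-218/k(13, -6) + B(17)/(-287) = -218/(1/13) + (2 + 17)/(-287) = -218/1/13 + 19*(-1/287) = -218*13 - 19/287 = -2834 - 19/287 = -813377/287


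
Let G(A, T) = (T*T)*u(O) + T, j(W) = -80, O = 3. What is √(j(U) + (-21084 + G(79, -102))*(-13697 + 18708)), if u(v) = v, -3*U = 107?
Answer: √50240206 ≈ 7088.0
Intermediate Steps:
U = -107/3 (U = -⅓*107 = -107/3 ≈ -35.667)
G(A, T) = T + 3*T² (G(A, T) = (T*T)*3 + T = T²*3 + T = 3*T² + T = T + 3*T²)
√(j(U) + (-21084 + G(79, -102))*(-13697 + 18708)) = √(-80 + (-21084 - 102*(1 + 3*(-102)))*(-13697 + 18708)) = √(-80 + (-21084 - 102*(1 - 306))*5011) = √(-80 + (-21084 - 102*(-305))*5011) = √(-80 + (-21084 + 31110)*5011) = √(-80 + 10026*5011) = √(-80 + 50240286) = √50240206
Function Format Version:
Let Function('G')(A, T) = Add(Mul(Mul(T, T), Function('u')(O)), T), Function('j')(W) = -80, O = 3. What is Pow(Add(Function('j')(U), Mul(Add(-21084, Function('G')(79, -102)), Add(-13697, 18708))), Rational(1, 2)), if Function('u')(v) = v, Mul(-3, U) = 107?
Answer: Pow(50240206, Rational(1, 2)) ≈ 7088.0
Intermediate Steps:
U = Rational(-107, 3) (U = Mul(Rational(-1, 3), 107) = Rational(-107, 3) ≈ -35.667)
Function('G')(A, T) = Add(T, Mul(3, Pow(T, 2))) (Function('G')(A, T) = Add(Mul(Mul(T, T), 3), T) = Add(Mul(Pow(T, 2), 3), T) = Add(Mul(3, Pow(T, 2)), T) = Add(T, Mul(3, Pow(T, 2))))
Pow(Add(Function('j')(U), Mul(Add(-21084, Function('G')(79, -102)), Add(-13697, 18708))), Rational(1, 2)) = Pow(Add(-80, Mul(Add(-21084, Mul(-102, Add(1, Mul(3, -102)))), Add(-13697, 18708))), Rational(1, 2)) = Pow(Add(-80, Mul(Add(-21084, Mul(-102, Add(1, -306))), 5011)), Rational(1, 2)) = Pow(Add(-80, Mul(Add(-21084, Mul(-102, -305)), 5011)), Rational(1, 2)) = Pow(Add(-80, Mul(Add(-21084, 31110), 5011)), Rational(1, 2)) = Pow(Add(-80, Mul(10026, 5011)), Rational(1, 2)) = Pow(Add(-80, 50240286), Rational(1, 2)) = Pow(50240206, Rational(1, 2))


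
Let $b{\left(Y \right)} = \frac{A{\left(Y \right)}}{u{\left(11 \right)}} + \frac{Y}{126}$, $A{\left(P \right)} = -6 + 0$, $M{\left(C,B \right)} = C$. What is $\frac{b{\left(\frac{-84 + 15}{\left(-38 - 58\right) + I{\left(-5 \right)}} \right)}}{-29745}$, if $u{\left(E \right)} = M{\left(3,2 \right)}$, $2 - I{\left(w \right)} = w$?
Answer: $\frac{7453}{111186810} \approx 6.7031 \cdot 10^{-5}$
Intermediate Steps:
$I{\left(w \right)} = 2 - w$
$u{\left(E \right)} = 3$
$A{\left(P \right)} = -6$
$b{\left(Y \right)} = -2 + \frac{Y}{126}$ ($b{\left(Y \right)} = - \frac{6}{3} + \frac{Y}{126} = \left(-6\right) \frac{1}{3} + Y \frac{1}{126} = -2 + \frac{Y}{126}$)
$\frac{b{\left(\frac{-84 + 15}{\left(-38 - 58\right) + I{\left(-5 \right)}} \right)}}{-29745} = \frac{-2 + \frac{\left(-84 + 15\right) \frac{1}{\left(-38 - 58\right) + \left(2 - -5\right)}}{126}}{-29745} = \left(-2 + \frac{\left(-69\right) \frac{1}{-96 + \left(2 + 5\right)}}{126}\right) \left(- \frac{1}{29745}\right) = \left(-2 + \frac{\left(-69\right) \frac{1}{-96 + 7}}{126}\right) \left(- \frac{1}{29745}\right) = \left(-2 + \frac{\left(-69\right) \frac{1}{-89}}{126}\right) \left(- \frac{1}{29745}\right) = \left(-2 + \frac{\left(-69\right) \left(- \frac{1}{89}\right)}{126}\right) \left(- \frac{1}{29745}\right) = \left(-2 + \frac{1}{126} \cdot \frac{69}{89}\right) \left(- \frac{1}{29745}\right) = \left(-2 + \frac{23}{3738}\right) \left(- \frac{1}{29745}\right) = \left(- \frac{7453}{3738}\right) \left(- \frac{1}{29745}\right) = \frac{7453}{111186810}$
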